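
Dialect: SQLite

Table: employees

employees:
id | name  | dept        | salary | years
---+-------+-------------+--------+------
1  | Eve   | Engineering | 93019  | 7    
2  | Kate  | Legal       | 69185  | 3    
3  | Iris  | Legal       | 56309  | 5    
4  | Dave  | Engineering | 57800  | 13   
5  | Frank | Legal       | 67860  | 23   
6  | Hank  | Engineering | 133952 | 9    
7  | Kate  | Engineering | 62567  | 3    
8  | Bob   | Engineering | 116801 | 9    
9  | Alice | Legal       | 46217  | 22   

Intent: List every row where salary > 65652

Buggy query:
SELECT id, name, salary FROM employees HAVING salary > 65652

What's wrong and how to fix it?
Bug: This is a non-aggregate query (no GROUP BY, no aggregates), so in SQLite the HAVING clause is invalid here; a row-level condition belongs in WHERE

Fix: Use WHERE for row-level filtering

Corrected query:
SELECT id, name, salary FROM employees WHERE salary > 65652

Result:
id | name  | salary
---+-------+-------
1  | Eve   | 93019 
2  | Kate  | 69185 
5  | Frank | 67860 
6  | Hank  | 133952
8  | Bob   | 116801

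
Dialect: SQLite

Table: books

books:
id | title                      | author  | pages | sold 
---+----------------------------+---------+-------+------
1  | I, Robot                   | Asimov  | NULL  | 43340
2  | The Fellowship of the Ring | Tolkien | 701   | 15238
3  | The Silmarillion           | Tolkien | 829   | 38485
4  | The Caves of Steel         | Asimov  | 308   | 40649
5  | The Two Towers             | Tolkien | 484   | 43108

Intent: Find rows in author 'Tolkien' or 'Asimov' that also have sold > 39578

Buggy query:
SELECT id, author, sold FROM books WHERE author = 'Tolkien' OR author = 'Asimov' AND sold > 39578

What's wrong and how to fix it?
Bug: AND binds tighter than OR, so this parses as author = 'Tolkien' OR (author = 'Asimov' AND sold > 39578)

Fix: Group the OR with parentheses (or use IN), then AND the threshold

Corrected query:
SELECT id, author, sold FROM books WHERE (author = 'Tolkien' OR author = 'Asimov') AND sold > 39578

Result:
id | author  | sold 
---+---------+------
1  | Asimov  | 43340
4  | Asimov  | 40649
5  | Tolkien | 43108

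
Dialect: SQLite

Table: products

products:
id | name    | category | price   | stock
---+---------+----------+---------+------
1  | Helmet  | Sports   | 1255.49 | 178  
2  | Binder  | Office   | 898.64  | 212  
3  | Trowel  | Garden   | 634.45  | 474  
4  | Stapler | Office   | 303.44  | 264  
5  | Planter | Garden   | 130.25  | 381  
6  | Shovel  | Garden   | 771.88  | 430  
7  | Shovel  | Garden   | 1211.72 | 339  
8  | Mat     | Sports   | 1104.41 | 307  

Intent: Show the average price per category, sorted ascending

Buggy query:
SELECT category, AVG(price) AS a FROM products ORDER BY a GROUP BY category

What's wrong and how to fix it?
Bug: ORDER BY appears before GROUP BY; SQL clause order requires GROUP BY first

Fix: Move ORDER BY to the end, after GROUP BY

Corrected query:
SELECT category, AVG(price) AS a FROM products GROUP BY category ORDER BY a

Result:
category | a      
---------+--------
Office   | 601.04 
Garden   | 687.075
Sports   | 1179.95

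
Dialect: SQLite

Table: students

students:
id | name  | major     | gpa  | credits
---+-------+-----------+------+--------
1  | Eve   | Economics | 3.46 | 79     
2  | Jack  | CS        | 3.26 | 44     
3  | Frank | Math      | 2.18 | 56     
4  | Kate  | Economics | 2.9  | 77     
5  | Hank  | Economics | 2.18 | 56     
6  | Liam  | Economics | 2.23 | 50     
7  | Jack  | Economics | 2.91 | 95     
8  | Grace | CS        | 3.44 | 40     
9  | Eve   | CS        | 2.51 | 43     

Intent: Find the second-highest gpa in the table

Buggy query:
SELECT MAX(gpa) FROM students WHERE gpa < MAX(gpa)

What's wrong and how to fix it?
Bug: The inner MAX is an aggregate inside WHERE, which is not allowed

Fix: Compute the overall MAX in a subquery, then take MAX of rows below it

Corrected query:
SELECT MAX(gpa) FROM students WHERE gpa < (SELECT MAX(gpa) FROM students)

Result:
MAX(gpa)
--------
3.44    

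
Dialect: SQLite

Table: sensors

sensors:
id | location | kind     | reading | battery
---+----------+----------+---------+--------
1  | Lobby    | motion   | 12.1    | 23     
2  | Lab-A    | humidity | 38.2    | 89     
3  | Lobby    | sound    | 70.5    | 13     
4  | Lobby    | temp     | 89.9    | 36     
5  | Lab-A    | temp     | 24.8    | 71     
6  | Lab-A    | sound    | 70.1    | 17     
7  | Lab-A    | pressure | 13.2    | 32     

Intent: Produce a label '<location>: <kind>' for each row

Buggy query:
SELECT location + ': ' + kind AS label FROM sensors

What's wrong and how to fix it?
Bug: '+' is numeric addition; on text columns SQLite converts them to 0 instead of concatenating

Fix: Use the || operator for string concatenation

Corrected query:
SELECT location || ': ' || kind AS label FROM sensors

Result:
label          
---------------
Lobby: motion  
Lab-A: humidity
Lobby: sound   
Lobby: temp    
Lab-A: temp    
Lab-A: sound   
Lab-A: pressure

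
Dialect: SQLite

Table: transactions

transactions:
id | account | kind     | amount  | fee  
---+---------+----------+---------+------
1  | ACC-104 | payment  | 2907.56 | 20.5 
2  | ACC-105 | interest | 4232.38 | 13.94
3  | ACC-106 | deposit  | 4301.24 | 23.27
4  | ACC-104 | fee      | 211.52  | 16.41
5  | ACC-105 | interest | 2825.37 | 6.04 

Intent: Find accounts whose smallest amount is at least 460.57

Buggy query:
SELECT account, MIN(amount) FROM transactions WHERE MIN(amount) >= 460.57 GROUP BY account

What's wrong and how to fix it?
Bug: Aggregates like MIN are computed per group after WHERE runs

Fix: Replace WHERE with HAVING after the GROUP BY

Corrected query:
SELECT account, MIN(amount) FROM transactions GROUP BY account HAVING MIN(amount) >= 460.57

Result:
account | MIN(amount)
--------+------------
ACC-105 | 2825.37    
ACC-106 | 4301.24    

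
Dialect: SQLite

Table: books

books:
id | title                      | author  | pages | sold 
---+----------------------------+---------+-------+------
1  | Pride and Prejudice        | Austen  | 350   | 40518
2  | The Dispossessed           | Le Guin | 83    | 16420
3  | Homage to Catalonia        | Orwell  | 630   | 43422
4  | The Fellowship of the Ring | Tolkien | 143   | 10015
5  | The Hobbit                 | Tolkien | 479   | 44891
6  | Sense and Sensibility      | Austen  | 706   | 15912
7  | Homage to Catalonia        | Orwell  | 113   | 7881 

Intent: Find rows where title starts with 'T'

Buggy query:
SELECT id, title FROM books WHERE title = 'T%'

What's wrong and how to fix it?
Bug: Wildcards only work with LIKE; '=' treats '%' as a literal character

Fix: Replace '=' with LIKE so 'T%' is treated as a pattern

Corrected query:
SELECT id, title FROM books WHERE title LIKE 'T%'

Result:
id | title                     
---+---------------------------
2  | The Dispossessed          
4  | The Fellowship of the Ring
5  | The Hobbit                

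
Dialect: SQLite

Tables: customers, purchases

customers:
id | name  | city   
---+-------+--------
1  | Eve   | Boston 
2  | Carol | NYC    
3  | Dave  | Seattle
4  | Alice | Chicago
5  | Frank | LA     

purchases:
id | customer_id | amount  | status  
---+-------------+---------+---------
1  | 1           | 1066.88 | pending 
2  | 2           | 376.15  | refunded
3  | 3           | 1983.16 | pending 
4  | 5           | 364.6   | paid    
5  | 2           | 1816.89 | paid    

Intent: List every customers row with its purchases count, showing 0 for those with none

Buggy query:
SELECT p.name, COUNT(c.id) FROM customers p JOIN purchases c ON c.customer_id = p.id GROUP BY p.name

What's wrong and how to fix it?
Bug: INNER JOIN drops customers rows that have no matching purchases rows

Fix: Switch to LEFT JOIN to retain unmatched parent rows

Corrected query:
SELECT p.name, COUNT(c.id) FROM customers p LEFT JOIN purchases c ON c.customer_id = p.id GROUP BY p.name

Result:
name  | COUNT(c.id)
------+------------
Alice | 0          
Carol | 2          
Dave  | 1          
Eve   | 1          
Frank | 1          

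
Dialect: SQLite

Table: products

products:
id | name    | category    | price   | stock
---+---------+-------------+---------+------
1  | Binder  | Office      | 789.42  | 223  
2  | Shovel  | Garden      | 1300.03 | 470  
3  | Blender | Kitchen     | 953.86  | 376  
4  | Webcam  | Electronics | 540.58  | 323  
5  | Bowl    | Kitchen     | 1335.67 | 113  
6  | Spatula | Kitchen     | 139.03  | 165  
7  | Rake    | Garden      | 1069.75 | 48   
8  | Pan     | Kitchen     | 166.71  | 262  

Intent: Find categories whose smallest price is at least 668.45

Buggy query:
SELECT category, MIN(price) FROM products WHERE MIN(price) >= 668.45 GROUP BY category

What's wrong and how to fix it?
Bug: Aggregates like MIN are computed per group after WHERE runs

Fix: Use HAVING for the per-group MIN condition

Corrected query:
SELECT category, MIN(price) FROM products GROUP BY category HAVING MIN(price) >= 668.45

Result:
category | MIN(price)
---------+-----------
Garden   | 1069.75   
Office   | 789.42    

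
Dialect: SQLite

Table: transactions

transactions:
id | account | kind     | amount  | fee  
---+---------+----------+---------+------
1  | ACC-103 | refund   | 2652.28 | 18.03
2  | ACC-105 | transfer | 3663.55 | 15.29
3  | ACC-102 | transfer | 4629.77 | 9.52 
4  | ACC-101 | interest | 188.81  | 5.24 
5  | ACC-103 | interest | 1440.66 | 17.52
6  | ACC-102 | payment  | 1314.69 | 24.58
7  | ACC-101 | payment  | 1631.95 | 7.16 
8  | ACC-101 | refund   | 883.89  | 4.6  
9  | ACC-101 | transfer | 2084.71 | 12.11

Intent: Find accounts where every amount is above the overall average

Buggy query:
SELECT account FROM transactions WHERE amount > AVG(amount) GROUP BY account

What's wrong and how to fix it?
Bug: AVG() is an aggregate; it can't sit directly in WHERE

Fix: Compute the overall average in a scalar subquery and compare each group's MIN against it in HAVING

Corrected query:
SELECT account FROM transactions GROUP BY account HAVING MIN(amount) > (SELECT AVG(amount) FROM transactions)

Result:
account
-------
ACC-105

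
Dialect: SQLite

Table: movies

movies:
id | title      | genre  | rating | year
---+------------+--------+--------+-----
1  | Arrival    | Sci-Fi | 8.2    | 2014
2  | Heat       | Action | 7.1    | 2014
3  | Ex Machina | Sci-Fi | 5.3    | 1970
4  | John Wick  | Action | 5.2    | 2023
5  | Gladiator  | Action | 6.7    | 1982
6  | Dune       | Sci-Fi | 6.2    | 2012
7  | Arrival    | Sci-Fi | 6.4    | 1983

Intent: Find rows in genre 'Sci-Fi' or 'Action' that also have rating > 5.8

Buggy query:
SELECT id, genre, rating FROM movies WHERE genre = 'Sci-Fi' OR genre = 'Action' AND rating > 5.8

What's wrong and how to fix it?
Bug: Without parentheses, AND is evaluated before OR, so the rating filter only applies to the 'Action' branch

Fix: Group the OR with parentheses (or use IN), then AND the threshold

Corrected query:
SELECT id, genre, rating FROM movies WHERE (genre = 'Sci-Fi' OR genre = 'Action') AND rating > 5.8

Result:
id | genre  | rating
---+--------+-------
1  | Sci-Fi | 8.2   
2  | Action | 7.1   
5  | Action | 6.7   
6  | Sci-Fi | 6.2   
7  | Sci-Fi | 6.4   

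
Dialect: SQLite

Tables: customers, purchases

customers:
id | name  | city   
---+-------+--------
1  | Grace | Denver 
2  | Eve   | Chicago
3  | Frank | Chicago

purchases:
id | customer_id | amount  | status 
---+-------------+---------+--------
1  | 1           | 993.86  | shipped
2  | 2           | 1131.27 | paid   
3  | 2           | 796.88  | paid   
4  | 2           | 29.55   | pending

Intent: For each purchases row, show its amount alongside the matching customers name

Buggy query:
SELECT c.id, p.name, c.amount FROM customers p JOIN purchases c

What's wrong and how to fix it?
Bug: JOIN with no ON clause produces a cartesian product; every purchases row pairs with every customers row

Fix: Specify the join condition linking the foreign key to the parent id

Corrected query:
SELECT c.id, p.name, c.amount FROM customers p JOIN purchases c ON c.customer_id = p.id

Result:
id | name  | amount 
---+-------+--------
1  | Grace | 993.86 
2  | Eve   | 1131.27
3  | Eve   | 796.88 
4  | Eve   | 29.55  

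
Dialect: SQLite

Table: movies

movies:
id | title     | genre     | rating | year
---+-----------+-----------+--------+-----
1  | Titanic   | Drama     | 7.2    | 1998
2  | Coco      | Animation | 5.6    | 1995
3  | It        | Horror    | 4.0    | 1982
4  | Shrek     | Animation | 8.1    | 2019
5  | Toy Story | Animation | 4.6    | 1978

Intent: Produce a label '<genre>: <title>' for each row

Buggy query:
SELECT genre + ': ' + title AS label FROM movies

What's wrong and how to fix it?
Bug: '+' is numeric addition; on text columns SQLite converts them to 0 instead of concatenating

Fix: Replace + with || to concatenate text

Corrected query:
SELECT genre || ': ' || title AS label FROM movies

Result:
label               
--------------------
Drama: Titanic      
Animation: Coco     
Horror: It          
Animation: Shrek    
Animation: Toy Story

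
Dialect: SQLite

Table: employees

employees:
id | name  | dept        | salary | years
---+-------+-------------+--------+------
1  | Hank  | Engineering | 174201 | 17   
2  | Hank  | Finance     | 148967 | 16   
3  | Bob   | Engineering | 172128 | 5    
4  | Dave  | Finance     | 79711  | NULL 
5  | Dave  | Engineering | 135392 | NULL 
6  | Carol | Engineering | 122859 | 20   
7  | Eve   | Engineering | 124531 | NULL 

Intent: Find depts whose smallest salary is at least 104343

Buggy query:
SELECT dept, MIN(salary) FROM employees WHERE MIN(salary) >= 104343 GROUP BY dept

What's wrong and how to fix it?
Bug: Aggregates like MIN are computed per group after WHERE runs

Fix: Use HAVING for the per-group MIN condition

Corrected query:
SELECT dept, MIN(salary) FROM employees GROUP BY dept HAVING MIN(salary) >= 104343

Result:
dept        | MIN(salary)
------------+------------
Engineering | 122859     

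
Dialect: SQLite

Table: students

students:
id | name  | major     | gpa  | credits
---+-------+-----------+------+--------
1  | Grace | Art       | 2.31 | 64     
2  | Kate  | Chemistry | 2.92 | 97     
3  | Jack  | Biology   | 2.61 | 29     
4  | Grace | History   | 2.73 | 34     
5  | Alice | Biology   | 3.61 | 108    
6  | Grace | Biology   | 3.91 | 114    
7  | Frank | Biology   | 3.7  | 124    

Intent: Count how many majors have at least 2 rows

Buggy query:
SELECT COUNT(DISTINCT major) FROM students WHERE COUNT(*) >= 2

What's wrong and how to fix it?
Bug: WHERE filters individual rows, not groups, so a group-level COUNT is invalid there

Fix: Group first with HAVING COUNT(*) >= 2, then COUNT the resulting groups

Corrected query:
SELECT COUNT(*) FROM (SELECT major FROM students GROUP BY major HAVING COUNT(*) >= 2)

Result:
COUNT(*)
--------
1       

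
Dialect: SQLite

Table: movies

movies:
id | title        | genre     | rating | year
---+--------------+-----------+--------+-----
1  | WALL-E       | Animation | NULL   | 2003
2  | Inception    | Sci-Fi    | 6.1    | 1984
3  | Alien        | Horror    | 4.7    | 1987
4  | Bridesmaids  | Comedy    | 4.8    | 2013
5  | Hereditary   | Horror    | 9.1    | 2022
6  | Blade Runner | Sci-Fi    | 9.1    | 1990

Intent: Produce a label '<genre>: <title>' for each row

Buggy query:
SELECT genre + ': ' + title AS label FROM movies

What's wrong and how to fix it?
Bug: '+' is numeric addition; on text columns SQLite converts them to 0 instead of concatenating

Fix: Replace + with || to concatenate text

Corrected query:
SELECT genre || ': ' || title AS label FROM movies

Result:
label               
--------------------
Animation: WALL-E   
Sci-Fi: Inception   
Horror: Alien       
Comedy: Bridesmaids 
Horror: Hereditary  
Sci-Fi: Blade Runner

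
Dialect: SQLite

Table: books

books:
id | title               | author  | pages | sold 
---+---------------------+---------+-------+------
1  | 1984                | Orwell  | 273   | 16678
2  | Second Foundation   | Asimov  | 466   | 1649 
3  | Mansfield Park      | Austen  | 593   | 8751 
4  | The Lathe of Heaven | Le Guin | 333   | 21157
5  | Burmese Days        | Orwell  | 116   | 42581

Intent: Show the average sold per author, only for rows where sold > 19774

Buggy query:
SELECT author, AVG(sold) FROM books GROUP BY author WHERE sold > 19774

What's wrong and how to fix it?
Bug: WHERE cannot follow GROUP BY

Fix: Move the WHERE clause before GROUP BY

Corrected query:
SELECT author, AVG(sold) FROM books WHERE sold > 19774 GROUP BY author

Result:
author  | AVG(sold)
--------+----------
Le Guin | 21157    
Orwell  | 42581    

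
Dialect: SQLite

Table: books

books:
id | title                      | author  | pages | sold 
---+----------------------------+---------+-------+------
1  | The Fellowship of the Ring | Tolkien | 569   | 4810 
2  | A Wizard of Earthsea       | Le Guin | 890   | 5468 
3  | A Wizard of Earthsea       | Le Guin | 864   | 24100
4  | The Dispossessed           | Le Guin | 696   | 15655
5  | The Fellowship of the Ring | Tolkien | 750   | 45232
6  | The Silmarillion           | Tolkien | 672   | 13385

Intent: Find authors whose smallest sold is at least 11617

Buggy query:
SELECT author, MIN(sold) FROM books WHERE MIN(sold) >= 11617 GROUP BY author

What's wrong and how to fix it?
Bug: MIN() in WHERE is a misuse of aggregate

Fix: Replace WHERE with HAVING after the GROUP BY

Corrected query:
SELECT author, MIN(sold) FROM books GROUP BY author HAVING MIN(sold) >= 11617

Result:
(no rows)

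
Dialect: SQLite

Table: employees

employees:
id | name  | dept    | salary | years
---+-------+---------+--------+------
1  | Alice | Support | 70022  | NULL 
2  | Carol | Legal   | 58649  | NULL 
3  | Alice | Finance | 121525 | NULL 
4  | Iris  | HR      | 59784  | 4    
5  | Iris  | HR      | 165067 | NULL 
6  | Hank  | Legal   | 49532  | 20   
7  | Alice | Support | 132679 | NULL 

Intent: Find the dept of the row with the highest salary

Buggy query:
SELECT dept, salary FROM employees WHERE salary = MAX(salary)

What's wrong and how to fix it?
Bug: WHERE is evaluated per row; an aggregate over the whole table isn't defined there

Fix: Wrap MAX in a scalar subquery so WHERE compares against a single value

Corrected query:
SELECT dept, salary FROM employees WHERE salary = (SELECT MAX(salary) FROM employees)

Result:
dept | salary
-----+-------
HR   | 165067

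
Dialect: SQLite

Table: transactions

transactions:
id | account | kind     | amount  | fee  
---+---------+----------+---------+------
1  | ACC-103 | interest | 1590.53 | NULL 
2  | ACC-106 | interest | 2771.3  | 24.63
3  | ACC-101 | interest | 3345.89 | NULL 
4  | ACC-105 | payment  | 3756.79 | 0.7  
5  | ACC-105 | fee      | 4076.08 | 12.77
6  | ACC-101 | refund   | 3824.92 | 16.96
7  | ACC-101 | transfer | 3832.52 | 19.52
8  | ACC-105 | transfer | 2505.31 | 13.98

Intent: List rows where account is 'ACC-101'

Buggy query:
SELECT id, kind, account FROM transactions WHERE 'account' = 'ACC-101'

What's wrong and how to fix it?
Bug: Single quotes denote string literals in SQL; the column name is being compared as a constant string

Fix: Remove the quotes around the column name (or use double quotes for an identifier)

Corrected query:
SELECT id, kind, account FROM transactions WHERE account = 'ACC-101'

Result:
id | kind     | account
---+----------+--------
3  | interest | ACC-101
6  | refund   | ACC-101
7  | transfer | ACC-101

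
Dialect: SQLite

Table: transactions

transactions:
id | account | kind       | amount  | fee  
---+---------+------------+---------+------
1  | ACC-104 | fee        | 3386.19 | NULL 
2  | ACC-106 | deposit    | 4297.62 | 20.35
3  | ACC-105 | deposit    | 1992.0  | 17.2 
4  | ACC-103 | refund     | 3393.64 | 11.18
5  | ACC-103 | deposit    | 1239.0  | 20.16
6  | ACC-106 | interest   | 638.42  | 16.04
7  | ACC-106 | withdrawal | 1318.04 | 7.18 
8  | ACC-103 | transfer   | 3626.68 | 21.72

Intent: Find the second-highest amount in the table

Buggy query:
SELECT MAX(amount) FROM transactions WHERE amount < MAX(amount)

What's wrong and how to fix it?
Bug: MAX(amount) on the right of the comparison is an aggregate-in-WHERE error

Fix: Put the inner MAX in a scalar subquery

Corrected query:
SELECT MAX(amount) FROM transactions WHERE amount < (SELECT MAX(amount) FROM transactions)

Result:
MAX(amount)
-----------
3626.68    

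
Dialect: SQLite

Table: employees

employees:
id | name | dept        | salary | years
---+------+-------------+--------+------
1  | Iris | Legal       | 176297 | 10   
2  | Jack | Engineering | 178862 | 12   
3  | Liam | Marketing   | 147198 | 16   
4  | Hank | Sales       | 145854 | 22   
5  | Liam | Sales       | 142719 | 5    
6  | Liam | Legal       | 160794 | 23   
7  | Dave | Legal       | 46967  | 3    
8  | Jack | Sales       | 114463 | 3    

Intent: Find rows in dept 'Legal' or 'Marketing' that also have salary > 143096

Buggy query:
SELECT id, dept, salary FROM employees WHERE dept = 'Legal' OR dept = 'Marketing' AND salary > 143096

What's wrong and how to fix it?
Bug: Without parentheses, AND is evaluated before OR, so the salary filter only applies to the 'Marketing' branch

Fix: Add parentheses around the OR so the AND applies to both alternatives

Corrected query:
SELECT id, dept, salary FROM employees WHERE (dept = 'Legal' OR dept = 'Marketing') AND salary > 143096

Result:
id | dept      | salary
---+-----------+-------
1  | Legal     | 176297
3  | Marketing | 147198
6  | Legal     | 160794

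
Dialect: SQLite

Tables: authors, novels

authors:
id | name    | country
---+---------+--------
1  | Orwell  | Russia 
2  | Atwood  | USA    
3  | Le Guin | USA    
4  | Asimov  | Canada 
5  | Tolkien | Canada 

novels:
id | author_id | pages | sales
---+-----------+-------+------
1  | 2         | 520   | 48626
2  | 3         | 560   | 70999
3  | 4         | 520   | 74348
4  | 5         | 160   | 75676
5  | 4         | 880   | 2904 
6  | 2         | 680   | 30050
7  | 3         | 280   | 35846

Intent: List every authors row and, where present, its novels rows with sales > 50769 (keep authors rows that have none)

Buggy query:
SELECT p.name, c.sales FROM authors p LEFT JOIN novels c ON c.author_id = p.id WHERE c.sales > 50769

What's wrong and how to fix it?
Bug: Filtering c.sales in WHERE discards the NULL rows produced by LEFT JOIN, turning it into an inner join

Fix: Put 'c.sales > 50769' in the JOIN's ON clause instead of WHERE

Corrected query:
SELECT p.name, c.sales FROM authors p LEFT JOIN novels c ON c.author_id = p.id AND c.sales > 50769

Result:
name    | sales
--------+------
Orwell  | NULL 
Atwood  | NULL 
Le Guin | 70999
Asimov  | 74348
Tolkien | 75676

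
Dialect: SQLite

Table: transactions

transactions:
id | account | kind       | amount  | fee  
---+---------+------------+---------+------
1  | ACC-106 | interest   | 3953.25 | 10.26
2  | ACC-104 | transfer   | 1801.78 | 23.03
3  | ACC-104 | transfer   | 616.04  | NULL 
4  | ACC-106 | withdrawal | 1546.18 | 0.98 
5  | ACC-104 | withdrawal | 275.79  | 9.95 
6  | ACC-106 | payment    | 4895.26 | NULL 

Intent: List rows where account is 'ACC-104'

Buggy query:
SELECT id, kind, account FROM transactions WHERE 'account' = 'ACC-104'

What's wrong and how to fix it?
Bug: Single quotes denote string literals in SQL; the column name is being compared as a constant string

Fix: Remove the quotes around the column name (or use double quotes for an identifier)

Corrected query:
SELECT id, kind, account FROM transactions WHERE account = 'ACC-104'

Result:
id | kind       | account
---+------------+--------
2  | transfer   | ACC-104
3  | transfer   | ACC-104
5  | withdrawal | ACC-104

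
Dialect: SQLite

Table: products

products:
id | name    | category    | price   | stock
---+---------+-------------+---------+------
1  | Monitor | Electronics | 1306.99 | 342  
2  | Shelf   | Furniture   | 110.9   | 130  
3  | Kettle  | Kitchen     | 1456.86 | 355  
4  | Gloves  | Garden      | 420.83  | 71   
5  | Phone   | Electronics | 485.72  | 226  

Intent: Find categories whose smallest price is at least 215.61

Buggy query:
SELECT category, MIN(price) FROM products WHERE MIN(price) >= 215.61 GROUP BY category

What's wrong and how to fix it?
Bug: MIN() in WHERE is a misuse of aggregate

Fix: Use HAVING for the per-group MIN condition

Corrected query:
SELECT category, MIN(price) FROM products GROUP BY category HAVING MIN(price) >= 215.61

Result:
category    | MIN(price)
------------+-----------
Electronics | 485.72    
Garden      | 420.83    
Kitchen     | 1456.86   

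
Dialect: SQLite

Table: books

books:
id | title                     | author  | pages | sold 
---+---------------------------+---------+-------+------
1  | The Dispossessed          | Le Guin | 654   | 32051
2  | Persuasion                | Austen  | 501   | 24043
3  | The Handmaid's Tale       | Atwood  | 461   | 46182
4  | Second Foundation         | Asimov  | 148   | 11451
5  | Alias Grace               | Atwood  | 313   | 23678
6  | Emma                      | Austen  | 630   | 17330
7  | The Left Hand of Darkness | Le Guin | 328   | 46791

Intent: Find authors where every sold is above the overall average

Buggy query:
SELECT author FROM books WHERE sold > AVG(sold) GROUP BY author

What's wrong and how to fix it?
Bug: WHERE evaluates per row before aggregation, so AVG() is unavailable

Fix: Compute the overall average in a scalar subquery and compare each group's MIN against it in HAVING

Corrected query:
SELECT author FROM books GROUP BY author HAVING MIN(sold) > (SELECT AVG(sold) FROM books)

Result:
author 
-------
Le Guin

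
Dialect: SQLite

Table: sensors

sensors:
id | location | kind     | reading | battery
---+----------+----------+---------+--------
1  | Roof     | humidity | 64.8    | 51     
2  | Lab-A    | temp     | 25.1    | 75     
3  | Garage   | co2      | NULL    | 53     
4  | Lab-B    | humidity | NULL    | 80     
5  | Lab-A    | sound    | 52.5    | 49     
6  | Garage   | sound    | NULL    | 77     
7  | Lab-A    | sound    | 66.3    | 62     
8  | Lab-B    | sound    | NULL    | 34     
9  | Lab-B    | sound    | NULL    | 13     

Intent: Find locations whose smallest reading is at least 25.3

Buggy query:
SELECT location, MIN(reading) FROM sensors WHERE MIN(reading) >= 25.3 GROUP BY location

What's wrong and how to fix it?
Bug: MIN() in WHERE is a misuse of aggregate

Fix: Replace WHERE with HAVING after the GROUP BY

Corrected query:
SELECT location, MIN(reading) FROM sensors GROUP BY location HAVING MIN(reading) >= 25.3

Result:
location | MIN(reading)
---------+-------------
Roof     | 64.8        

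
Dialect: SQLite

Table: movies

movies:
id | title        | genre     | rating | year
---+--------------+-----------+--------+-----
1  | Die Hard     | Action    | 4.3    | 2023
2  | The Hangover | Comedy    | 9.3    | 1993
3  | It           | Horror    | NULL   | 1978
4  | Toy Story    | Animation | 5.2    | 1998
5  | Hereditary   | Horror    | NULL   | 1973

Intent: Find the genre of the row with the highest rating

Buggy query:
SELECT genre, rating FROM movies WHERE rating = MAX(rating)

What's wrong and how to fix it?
Bug: MAX(rating) is an aggregate and cannot be used directly in WHERE

Fix: Wrap MAX in a scalar subquery so WHERE compares against a single value

Corrected query:
SELECT genre, rating FROM movies WHERE rating = (SELECT MAX(rating) FROM movies)

Result:
genre  | rating
-------+-------
Comedy | 9.3   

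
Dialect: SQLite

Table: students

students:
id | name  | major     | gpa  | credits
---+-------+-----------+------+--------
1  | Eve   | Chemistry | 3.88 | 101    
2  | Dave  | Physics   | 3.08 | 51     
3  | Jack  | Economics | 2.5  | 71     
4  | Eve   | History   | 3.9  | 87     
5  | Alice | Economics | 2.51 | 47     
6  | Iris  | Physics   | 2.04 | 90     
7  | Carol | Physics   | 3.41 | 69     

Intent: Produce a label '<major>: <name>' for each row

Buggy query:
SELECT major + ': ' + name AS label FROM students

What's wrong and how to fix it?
Bug: SQLite uses || for string concatenation; + coerces text to numbers (yielding 0)

Fix: Replace + with || to concatenate text

Corrected query:
SELECT major || ': ' || name AS label FROM students

Result:
label           
----------------
Chemistry: Eve  
Physics: Dave   
Economics: Jack 
History: Eve    
Economics: Alice
Physics: Iris   
Physics: Carol  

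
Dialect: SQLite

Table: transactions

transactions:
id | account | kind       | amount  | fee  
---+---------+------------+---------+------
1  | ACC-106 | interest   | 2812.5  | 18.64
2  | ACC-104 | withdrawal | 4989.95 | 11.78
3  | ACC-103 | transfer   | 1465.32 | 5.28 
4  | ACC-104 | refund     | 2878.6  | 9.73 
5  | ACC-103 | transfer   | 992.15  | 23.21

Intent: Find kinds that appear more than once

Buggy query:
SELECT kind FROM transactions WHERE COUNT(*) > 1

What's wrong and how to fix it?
Bug: COUNT(*) is an aggregate and cannot be used in WHERE

Fix: GROUP BY kind, then filter groups with HAVING COUNT(*) > 1

Corrected query:
SELECT kind FROM transactions GROUP BY kind HAVING COUNT(*) > 1

Result:
kind    
--------
transfer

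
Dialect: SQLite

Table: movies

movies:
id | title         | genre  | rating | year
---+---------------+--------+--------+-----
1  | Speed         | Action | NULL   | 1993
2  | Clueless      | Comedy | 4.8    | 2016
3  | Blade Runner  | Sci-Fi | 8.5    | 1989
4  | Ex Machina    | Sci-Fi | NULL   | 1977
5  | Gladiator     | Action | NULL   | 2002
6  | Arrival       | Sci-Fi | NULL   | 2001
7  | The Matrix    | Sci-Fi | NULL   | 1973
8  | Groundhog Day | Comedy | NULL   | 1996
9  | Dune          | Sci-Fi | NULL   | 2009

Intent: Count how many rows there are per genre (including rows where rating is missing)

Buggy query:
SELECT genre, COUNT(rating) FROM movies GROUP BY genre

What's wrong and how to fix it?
Bug: COUNT(column) counts non-NULL values only; rows with NULL rating aren't counted

Fix: Use COUNT(*) to count all rows regardless of NULL

Corrected query:
SELECT genre, COUNT(*) FROM movies GROUP BY genre

Result:
genre  | COUNT(*)
-------+---------
Action | 2       
Comedy | 2       
Sci-Fi | 5       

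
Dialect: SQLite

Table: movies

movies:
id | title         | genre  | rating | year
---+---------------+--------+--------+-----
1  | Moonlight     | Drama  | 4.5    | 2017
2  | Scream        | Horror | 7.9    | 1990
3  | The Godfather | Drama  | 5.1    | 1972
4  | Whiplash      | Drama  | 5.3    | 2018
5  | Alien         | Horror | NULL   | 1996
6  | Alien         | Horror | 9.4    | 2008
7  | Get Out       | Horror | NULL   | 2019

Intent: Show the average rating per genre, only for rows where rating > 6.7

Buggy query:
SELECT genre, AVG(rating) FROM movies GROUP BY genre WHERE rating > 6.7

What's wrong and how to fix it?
Bug: WHERE cannot follow GROUP BY

Fix: Move the WHERE clause before GROUP BY

Corrected query:
SELECT genre, AVG(rating) FROM movies WHERE rating > 6.7 GROUP BY genre

Result:
genre  | AVG(rating)
-------+------------
Horror | 8.65       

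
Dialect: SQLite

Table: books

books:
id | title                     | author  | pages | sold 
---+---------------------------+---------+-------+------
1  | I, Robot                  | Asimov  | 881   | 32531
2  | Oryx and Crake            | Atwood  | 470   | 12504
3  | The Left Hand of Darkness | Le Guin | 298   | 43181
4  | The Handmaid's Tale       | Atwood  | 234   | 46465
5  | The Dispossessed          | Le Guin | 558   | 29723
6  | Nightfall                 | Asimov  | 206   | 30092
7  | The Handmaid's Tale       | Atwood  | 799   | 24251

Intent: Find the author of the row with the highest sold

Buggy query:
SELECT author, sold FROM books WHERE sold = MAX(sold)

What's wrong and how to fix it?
Bug: MAX(sold) is an aggregate and cannot be used directly in WHERE

Fix: Use a subquery: WHERE sold = (SELECT MAX(sold) FROM books)

Corrected query:
SELECT author, sold FROM books WHERE sold = (SELECT MAX(sold) FROM books)

Result:
author | sold 
-------+------
Atwood | 46465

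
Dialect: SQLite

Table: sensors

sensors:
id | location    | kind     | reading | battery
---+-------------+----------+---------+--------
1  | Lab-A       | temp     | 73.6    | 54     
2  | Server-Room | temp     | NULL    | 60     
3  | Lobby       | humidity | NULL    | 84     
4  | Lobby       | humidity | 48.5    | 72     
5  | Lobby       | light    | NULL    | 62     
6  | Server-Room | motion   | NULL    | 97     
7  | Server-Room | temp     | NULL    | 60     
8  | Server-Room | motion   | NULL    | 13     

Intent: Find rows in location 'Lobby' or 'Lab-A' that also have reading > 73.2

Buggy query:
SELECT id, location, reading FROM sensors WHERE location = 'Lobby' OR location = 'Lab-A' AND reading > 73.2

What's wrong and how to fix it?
Bug: Without parentheses, AND is evaluated before OR, so the reading filter only applies to the 'Lab-A' branch

Fix: Add parentheses around the OR so the AND applies to both alternatives

Corrected query:
SELECT id, location, reading FROM sensors WHERE (location = 'Lobby' OR location = 'Lab-A') AND reading > 73.2

Result:
id | location | reading
---+----------+--------
1  | Lab-A    | 73.6   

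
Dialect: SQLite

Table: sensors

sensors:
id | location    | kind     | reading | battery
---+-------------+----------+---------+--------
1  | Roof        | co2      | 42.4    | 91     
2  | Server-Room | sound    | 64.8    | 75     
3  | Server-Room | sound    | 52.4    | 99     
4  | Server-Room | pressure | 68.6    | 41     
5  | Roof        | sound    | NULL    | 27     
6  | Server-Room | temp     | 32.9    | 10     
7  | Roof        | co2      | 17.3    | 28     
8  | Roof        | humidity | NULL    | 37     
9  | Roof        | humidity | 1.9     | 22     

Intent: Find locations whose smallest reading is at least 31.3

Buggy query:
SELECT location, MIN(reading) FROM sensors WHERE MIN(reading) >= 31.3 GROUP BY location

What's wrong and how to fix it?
Bug: Aggregates like MIN are computed per group after WHERE runs

Fix: Use HAVING for the per-group MIN condition

Corrected query:
SELECT location, MIN(reading) FROM sensors GROUP BY location HAVING MIN(reading) >= 31.3

Result:
location    | MIN(reading)
------------+-------------
Server-Room | 32.9        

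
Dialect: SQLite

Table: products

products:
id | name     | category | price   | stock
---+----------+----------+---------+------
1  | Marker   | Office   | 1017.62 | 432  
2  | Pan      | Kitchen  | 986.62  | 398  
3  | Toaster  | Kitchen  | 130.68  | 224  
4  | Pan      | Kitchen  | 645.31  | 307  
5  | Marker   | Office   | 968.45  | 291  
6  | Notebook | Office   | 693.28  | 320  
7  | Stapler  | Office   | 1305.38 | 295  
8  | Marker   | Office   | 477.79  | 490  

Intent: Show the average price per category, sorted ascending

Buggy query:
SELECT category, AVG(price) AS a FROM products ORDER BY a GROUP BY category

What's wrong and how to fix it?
Bug: ORDER BY appears before GROUP BY; SQL clause order requires GROUP BY first

Fix: Move ORDER BY to the end, after GROUP BY

Corrected query:
SELECT category, AVG(price) AS a FROM products GROUP BY category ORDER BY a

Result:
category | a         
---------+-----------
Kitchen  | 587.536667
Office   | 892.504   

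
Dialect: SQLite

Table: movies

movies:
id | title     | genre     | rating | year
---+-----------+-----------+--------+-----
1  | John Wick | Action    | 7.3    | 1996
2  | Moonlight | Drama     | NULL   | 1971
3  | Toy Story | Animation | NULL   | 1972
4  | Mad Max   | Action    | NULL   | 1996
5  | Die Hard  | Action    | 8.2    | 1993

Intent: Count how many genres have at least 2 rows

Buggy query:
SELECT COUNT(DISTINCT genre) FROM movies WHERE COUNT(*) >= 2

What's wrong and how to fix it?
Bug: COUNT(*) cannot appear in WHERE; the per-group count doesn't exist yet

Fix: Use a subquery that GROUPs and filters with HAVING, then count its rows

Corrected query:
SELECT COUNT(*) FROM (SELECT genre FROM movies GROUP BY genre HAVING COUNT(*) >= 2)

Result:
COUNT(*)
--------
1       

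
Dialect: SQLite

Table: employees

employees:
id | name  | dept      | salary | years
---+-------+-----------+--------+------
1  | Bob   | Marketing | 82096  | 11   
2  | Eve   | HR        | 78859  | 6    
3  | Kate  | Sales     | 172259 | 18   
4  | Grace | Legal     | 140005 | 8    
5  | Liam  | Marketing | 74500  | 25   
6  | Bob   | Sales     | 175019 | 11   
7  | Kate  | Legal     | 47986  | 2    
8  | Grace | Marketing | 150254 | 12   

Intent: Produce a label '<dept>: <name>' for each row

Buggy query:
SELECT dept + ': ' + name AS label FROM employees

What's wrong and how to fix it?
Bug: '+' is numeric addition; on text columns SQLite converts them to 0 instead of concatenating

Fix: Use the || operator for string concatenation

Corrected query:
SELECT dept || ': ' || name AS label FROM employees

Result:
label           
----------------
Marketing: Bob  
HR: Eve         
Sales: Kate     
Legal: Grace    
Marketing: Liam 
Sales: Bob      
Legal: Kate     
Marketing: Grace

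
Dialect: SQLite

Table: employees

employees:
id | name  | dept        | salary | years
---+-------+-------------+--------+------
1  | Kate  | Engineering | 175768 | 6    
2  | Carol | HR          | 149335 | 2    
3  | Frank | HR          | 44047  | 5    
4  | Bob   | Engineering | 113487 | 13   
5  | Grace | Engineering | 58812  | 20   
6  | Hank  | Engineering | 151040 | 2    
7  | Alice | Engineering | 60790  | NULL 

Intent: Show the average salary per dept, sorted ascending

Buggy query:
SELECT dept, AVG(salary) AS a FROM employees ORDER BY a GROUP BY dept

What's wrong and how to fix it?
Bug: GROUP BY must precede ORDER BY

Fix: Reorder: SELECT … FROM … GROUP BY … ORDER BY …

Corrected query:
SELECT dept, AVG(salary) AS a FROM employees GROUP BY dept ORDER BY a

Result:
dept        | a       
------------+---------
HR          | 96691   
Engineering | 111979.4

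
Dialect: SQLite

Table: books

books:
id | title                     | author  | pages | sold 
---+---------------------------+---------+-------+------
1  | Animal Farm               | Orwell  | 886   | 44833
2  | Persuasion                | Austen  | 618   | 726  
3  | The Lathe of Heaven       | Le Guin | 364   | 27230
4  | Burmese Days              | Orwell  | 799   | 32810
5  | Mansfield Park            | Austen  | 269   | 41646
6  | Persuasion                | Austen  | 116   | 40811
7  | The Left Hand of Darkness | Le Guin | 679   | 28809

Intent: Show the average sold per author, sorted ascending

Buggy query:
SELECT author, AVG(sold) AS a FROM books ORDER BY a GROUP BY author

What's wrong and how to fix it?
Bug: GROUP BY must precede ORDER BY

Fix: Reorder: SELECT … FROM … GROUP BY … ORDER BY …

Corrected query:
SELECT author, AVG(sold) AS a FROM books GROUP BY author ORDER BY a

Result:
author  | a           
--------+-------------
Austen  | 27727.666667
Le Guin | 28019.5     
Orwell  | 38821.5     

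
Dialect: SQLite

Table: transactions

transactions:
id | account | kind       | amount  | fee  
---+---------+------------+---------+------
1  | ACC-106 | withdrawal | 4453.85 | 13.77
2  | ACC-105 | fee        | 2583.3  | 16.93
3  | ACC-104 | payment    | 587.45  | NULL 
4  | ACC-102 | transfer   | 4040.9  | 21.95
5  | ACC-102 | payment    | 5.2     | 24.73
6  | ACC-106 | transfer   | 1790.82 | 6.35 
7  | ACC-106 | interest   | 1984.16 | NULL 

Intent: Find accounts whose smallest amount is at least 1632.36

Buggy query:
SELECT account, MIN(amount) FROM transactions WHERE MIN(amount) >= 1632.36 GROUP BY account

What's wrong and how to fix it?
Bug: MIN() in WHERE is a misuse of aggregate

Fix: Use HAVING for the per-group MIN condition

Corrected query:
SELECT account, MIN(amount) FROM transactions GROUP BY account HAVING MIN(amount) >= 1632.36

Result:
account | MIN(amount)
--------+------------
ACC-105 | 2583.3     
ACC-106 | 1790.82    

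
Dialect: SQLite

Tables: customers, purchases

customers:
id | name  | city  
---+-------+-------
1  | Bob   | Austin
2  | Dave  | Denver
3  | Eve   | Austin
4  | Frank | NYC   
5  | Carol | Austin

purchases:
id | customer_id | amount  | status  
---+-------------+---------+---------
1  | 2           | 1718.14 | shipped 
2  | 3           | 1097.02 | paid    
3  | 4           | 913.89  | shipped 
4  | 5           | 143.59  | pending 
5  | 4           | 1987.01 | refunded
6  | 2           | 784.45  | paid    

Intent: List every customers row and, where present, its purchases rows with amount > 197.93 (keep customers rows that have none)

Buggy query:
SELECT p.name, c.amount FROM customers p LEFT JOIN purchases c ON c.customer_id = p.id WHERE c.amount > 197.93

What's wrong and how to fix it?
Bug: Filtering c.amount in WHERE discards the NULL rows produced by LEFT JOIN, turning it into an inner join

Fix: Put 'c.amount > 197.93' in the JOIN's ON clause instead of WHERE

Corrected query:
SELECT p.name, c.amount FROM customers p LEFT JOIN purchases c ON c.customer_id = p.id AND c.amount > 197.93

Result:
name  | amount 
------+--------
Bob   | NULL   
Dave  | 784.45 
Dave  | 1718.14
Eve   | 1097.02
Frank | 913.89 
Frank | 1987.01
Carol | NULL   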